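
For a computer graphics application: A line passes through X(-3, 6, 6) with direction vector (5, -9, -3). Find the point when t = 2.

P(t) = X + t·d
  = (-3 + 5·2, 6 + (-9)·2, 6 + (-3)·2)
  = (-3 + 10, 6 - 18, 6 - 6)
  = (7, -12, 0)

(7, -12, 0)


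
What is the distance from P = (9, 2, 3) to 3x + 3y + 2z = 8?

distance = |a·x₀ + b·y₀ + c·z₀ - d| / √(a² + b² + c²)
  = |3·9 + 3·2 + 2·3 - 8| / √(3² + 3² + 2²)
  = |27 + 6 + 6 - 8| / √(9 + 9 + 4)
  = |31| / √22
  = 31 / 4.69
  ≈ 6.609

6.609


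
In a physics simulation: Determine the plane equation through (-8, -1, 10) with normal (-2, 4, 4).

The plane through P with normal n = (a, b, c) satisfies n·(r - P) = 0,
i.e. ax + by + cz = a·x₀ + b·y₀ + c·z₀.
d = (-2)·(-8) + 4·(-1) + 4·10
  = 16 - 4 + 40
  = 52
Equation: -2x + 4y + 4z = 52

-2x + 4y + 4z = 52


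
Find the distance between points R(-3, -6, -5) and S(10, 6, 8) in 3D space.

d = √[(x₂-x₁)² + (y₂-y₁)² + (z₂-z₁)²]
  = √[13² + 12² + 13²]
  = √[169 + 144 + 169]
  = √482
  ≈ 21.95

21.95


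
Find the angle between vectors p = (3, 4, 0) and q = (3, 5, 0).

p·q = 3·3 + 4·5 + 0·0 = 9 + 20 + 0 = 29
|p| = √(3² + 4² + 0²) = √25 ≈ 5
|q| = √(3² + 5² + 0²) = √34 ≈ 5.831
cos θ = (p·q)/(|p||q|) = 29/(5·5.831) ≈ 0.9947
θ = arccos(0.9947) ≈ 5.906°

5.906°


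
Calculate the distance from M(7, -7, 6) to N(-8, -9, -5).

d = √[(x₂-x₁)² + (y₂-y₁)² + (z₂-z₁)²]
  = √[(-15)² + (-2)² + (-11)²]
  = √[225 + 4 + 121]
  = √350
  ≈ 18.71

18.71


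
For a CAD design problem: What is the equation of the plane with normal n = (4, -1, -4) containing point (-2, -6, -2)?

The plane through P with normal n = (a, b, c) satisfies n·(r - P) = 0,
i.e. ax + by + cz = a·x₀ + b·y₀ + c·z₀.
d = 4·(-2) + (-1)·(-6) + (-4)·(-2)
  = -8 + 6 + 8
  = 6
Equation: 4x - y - 4z = 6

4x - y - 4z = 6


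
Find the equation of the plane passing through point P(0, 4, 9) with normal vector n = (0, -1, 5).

The plane through P with normal n = (a, b, c) satisfies n·(r - P) = 0,
i.e. ax + by + cz = a·x₀ + b·y₀ + c·z₀.
d = 0·0 + (-1)·4 + 5·9
  = 0 - 4 + 45
  = 41
Equation: -y + 5z = 41

-y + 5z = 41


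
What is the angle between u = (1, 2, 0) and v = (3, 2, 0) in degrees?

u·v = 1·3 + 2·2 + 0·0 = 3 + 4 + 0 = 7
|u| = √(1² + 2² + 0²) = √5 ≈ 2.236
|v| = √(3² + 2² + 0²) = √13 ≈ 3.606
cos θ = (u·v)/(|u||v|) = 7/(2.236·3.606) ≈ 0.8682
θ = arccos(0.8682) ≈ 29.74°

29.74°


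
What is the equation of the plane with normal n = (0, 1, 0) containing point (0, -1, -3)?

The plane through P with normal n = (a, b, c) satisfies n·(r - P) = 0,
i.e. ax + by + cz = a·x₀ + b·y₀ + c·z₀.
d = 0·0 + 1·(-1) + 0·(-3)
  = 0 - 1 + 0
  = -1
Equation: y = -1

y = -1


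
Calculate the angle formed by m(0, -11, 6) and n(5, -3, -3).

m·n = 0·5 + (-11)·(-3) + 6·(-3) = 0 + 33 - 18 = 15
|m| = √(0² + (-11)² + 6²) = √157 ≈ 12.53
|n| = √(5² + (-3)² + (-3)²) = √43 ≈ 6.557
cos θ = (m·n)/(|m||n|) = 15/(12.53·6.557) ≈ 0.1826
θ = arccos(0.1826) ≈ 79.48°

79.48°


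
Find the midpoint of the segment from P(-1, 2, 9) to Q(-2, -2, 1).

M = ((x₁+x₂)/2, (y₁+y₂)/2, (z₁+z₂)/2)
  = ((-1 - 2)/2, (2 - 2)/2, (9 + 1)/2)
  = (-3/2, 0/2, 10/2)
  = (-1.5, 0, 5)

(-1.5, 0, 5)


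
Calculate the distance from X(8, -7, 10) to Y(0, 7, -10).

d = √[(x₂-x₁)² + (y₂-y₁)² + (z₂-z₁)²]
  = √[(-8)² + 14² + (-20)²]
  = √[64 + 196 + 400]
  = √660
  ≈ 25.69

25.69


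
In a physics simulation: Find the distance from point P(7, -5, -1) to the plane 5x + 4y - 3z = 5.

distance = |a·x₀ + b·y₀ + c·z₀ - d| / √(a² + b² + c²)
  = |5·7 + 4·(-5) + (-3)·(-1) - 5| / √(5² + 4² + (-3)²)
  = |35 - 20 + 3 - 5| / √(25 + 16 + 9)
  = |13| / √50
  = 13 / 7.071
  ≈ 1.838

1.838


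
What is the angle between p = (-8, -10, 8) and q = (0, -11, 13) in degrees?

p·q = (-8)·0 + (-10)·(-11) + 8·13 = 0 + 110 + 104 = 214
|p| = √((-8)² + (-10)² + 8²) = √228 ≈ 15.1
|q| = √(0² + (-11)² + 13²) = √290 ≈ 17.03
cos θ = (p·q)/(|p||q|) = 214/(15.1·17.03) ≈ 0.8322
θ = arccos(0.8322) ≈ 33.67°

33.67°


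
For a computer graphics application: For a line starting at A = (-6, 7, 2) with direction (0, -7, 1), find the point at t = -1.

P(t) = A + t·d
  = (-6 + 0·(-1), 7 + (-7)·(-1), 2 + 1·(-1))
  = (-6 + 0, 7 + 7, 2 - 1)
  = (-6, 14, 1)

(-6, 14, 1)


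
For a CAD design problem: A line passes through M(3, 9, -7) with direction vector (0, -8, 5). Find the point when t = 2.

P(t) = M + t·d
  = (3 + 0·2, 9 + (-8)·2, -7 + 5·2)
  = (3 + 0, 9 - 16, -7 + 10)
  = (3, -7, 3)

(3, -7, 3)


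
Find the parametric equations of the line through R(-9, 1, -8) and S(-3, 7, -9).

Direction vector d = S - R = (-3 + 9, 7 - 1, -9 + 8) = (6, 6, -1)
Parametric form r = R + t·d:
x = -9 + 6t, y = 1 + 6t, z = -8 - t

x = -9 + 6t, y = 1 + 6t, z = -8 - t


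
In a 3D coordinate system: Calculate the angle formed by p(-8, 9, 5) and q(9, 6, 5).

p·q = (-8)·9 + 9·6 + 5·5 = -72 + 54 + 25 = 7
|p| = √((-8)² + 9² + 5²) = √170 ≈ 13.04
|q| = √(9² + 6² + 5²) = √142 ≈ 11.92
cos θ = (p·q)/(|p||q|) = 7/(13.04·11.92) ≈ 0.04505
θ = arccos(0.04505) ≈ 87.42°

87.42°


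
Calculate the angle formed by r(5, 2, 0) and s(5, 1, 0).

r·s = 5·5 + 2·1 + 0·0 = 25 + 2 + 0 = 27
|r| = √(5² + 2² + 0²) = √29 ≈ 5.385
|s| = √(5² + 1² + 0²) = √26 ≈ 5.099
cos θ = (r·s)/(|r||s|) = 27/(5.385·5.099) ≈ 0.9833
θ = arccos(0.9833) ≈ 10.49°

10.49°


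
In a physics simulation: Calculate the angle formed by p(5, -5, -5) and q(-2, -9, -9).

p·q = 5·(-2) + (-5)·(-9) + (-5)·(-9) = -10 + 45 + 45 = 80
|p| = √(5² + (-5)² + (-5)²) = √75 ≈ 8.66
|q| = √((-2)² + (-9)² + (-9)²) = √166 ≈ 12.88
cos θ = (p·q)/(|p||q|) = 80/(8.66·12.88) ≈ 0.717
θ = arccos(0.717) ≈ 44.19°

44.19°


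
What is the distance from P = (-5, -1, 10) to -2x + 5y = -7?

distance = |a·x₀ + b·y₀ + c·z₀ - d| / √(a² + b² + c²)
  = |(-2)·(-5) + 5·(-1) + 0·10 - (-7)| / √((-2)² + 5² + 0²)
  = |10 - 5 + 0 + 7| / √(4 + 25 + 0)
  = |12| / √29
  = 12 / 5.385
  ≈ 2.228

2.228


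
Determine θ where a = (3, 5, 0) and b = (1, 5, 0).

a·b = 3·1 + 5·5 + 0·0 = 3 + 25 + 0 = 28
|a| = √(3² + 5² + 0²) = √34 ≈ 5.831
|b| = √(1² + 5² + 0²) = √26 ≈ 5.099
cos θ = (a·b)/(|a||b|) = 28/(5.831·5.099) ≈ 0.9417
θ = arccos(0.9417) ≈ 19.65°

19.65°


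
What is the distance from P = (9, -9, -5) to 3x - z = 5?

distance = |a·x₀ + b·y₀ + c·z₀ - d| / √(a² + b² + c²)
  = |3·9 + 0·(-9) + (-1)·(-5) - 5| / √(3² + 0² + (-1)²)
  = |27 + 0 + 5 - 5| / √(9 + 0 + 1)
  = |27| / √10
  = 27 / 3.162
  ≈ 8.538

8.538


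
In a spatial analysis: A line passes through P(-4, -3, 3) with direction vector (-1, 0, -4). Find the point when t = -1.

P(t) = P + t·d
  = (-4 + (-1)·(-1), -3 + 0·(-1), 3 + (-4)·(-1))
  = (-4 + 1, -3 + 0, 3 + 4)
  = (-3, -3, 7)

(-3, -3, 7)


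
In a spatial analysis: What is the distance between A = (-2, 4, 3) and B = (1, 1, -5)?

d = √[(x₂-x₁)² + (y₂-y₁)² + (z₂-z₁)²]
  = √[3² + (-3)² + (-8)²]
  = √[9 + 9 + 64]
  = √82
  ≈ 9.055

9.055


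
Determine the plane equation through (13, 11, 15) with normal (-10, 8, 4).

The plane through P with normal n = (a, b, c) satisfies n·(r - P) = 0,
i.e. ax + by + cz = a·x₀ + b·y₀ + c·z₀.
d = (-10)·13 + 8·11 + 4·15
  = -130 + 88 + 60
  = 18
Equation: -10x + 8y + 4z = 18

-10x + 8y + 4z = 18


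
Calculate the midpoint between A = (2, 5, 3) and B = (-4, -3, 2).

M = ((x₁+x₂)/2, (y₁+y₂)/2, (z₁+z₂)/2)
  = ((2 - 4)/2, (5 - 3)/2, (3 + 2)/2)
  = (-2/2, 2/2, 5/2)
  = (-1, 1, 2.5)

(-1, 1, 2.5)


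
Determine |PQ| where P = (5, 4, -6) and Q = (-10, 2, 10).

d = √[(x₂-x₁)² + (y₂-y₁)² + (z₂-z₁)²]
  = √[(-15)² + (-2)² + 16²]
  = √[225 + 4 + 256]
  = √485
  ≈ 22.02

22.02


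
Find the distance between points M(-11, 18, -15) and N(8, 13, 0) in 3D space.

d = √[(x₂-x₁)² + (y₂-y₁)² + (z₂-z₁)²]
  = √[19² + (-5)² + 15²]
  = √[361 + 25 + 225]
  = √611
  ≈ 24.72

24.72


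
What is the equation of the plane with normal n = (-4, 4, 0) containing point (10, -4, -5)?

The plane through P with normal n = (a, b, c) satisfies n·(r - P) = 0,
i.e. ax + by + cz = a·x₀ + b·y₀ + c·z₀.
d = (-4)·10 + 4·(-4) + 0·(-5)
  = -40 - 16 + 0
  = -56
Equation: -4x + 4y = -56

-4x + 4y = -56


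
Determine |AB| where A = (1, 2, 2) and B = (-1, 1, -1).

d = √[(x₂-x₁)² + (y₂-y₁)² + (z₂-z₁)²]
  = √[(-2)² + (-1)² + (-3)²]
  = √[4 + 1 + 9]
  = √14
  ≈ 3.742

3.742


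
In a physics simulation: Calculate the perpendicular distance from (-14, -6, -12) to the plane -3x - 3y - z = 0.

distance = |a·x₀ + b·y₀ + c·z₀ - d| / √(a² + b² + c²)
  = |(-3)·(-14) + (-3)·(-6) + (-1)·(-12) - 0| / √((-3)² + (-3)² + (-1)²)
  = |42 + 18 + 12 + 0| / √(9 + 9 + 1)
  = |72| / √19
  = 72 / 4.359
  ≈ 16.52

16.52


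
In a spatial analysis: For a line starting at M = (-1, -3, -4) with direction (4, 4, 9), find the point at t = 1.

P(t) = M + t·d
  = (-1 + 4·1, -3 + 4·1, -4 + 9·1)
  = (-1 + 4, -3 + 4, -4 + 9)
  = (3, 1, 5)

(3, 1, 5)


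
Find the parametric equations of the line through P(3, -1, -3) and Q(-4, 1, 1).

Direction vector d = Q - P = (-4 - 3, 1 + 1, 1 + 3) = (-7, 2, 4)
Parametric form r = P + t·d:
x = 3 - 7t, y = -1 + 2t, z = -3 + 4t

x = 3 - 7t, y = -1 + 2t, z = -3 + 4t


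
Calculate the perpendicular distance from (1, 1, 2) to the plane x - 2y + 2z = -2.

distance = |a·x₀ + b·y₀ + c·z₀ - d| / √(a² + b² + c²)
  = |1·1 + (-2)·1 + 2·2 - (-2)| / √(1² + (-2)² + 2²)
  = |1 - 2 + 4 + 2| / √(1 + 4 + 4)
  = |5| / √9
  = 5 / 3
  ≈ 1.667

1.667


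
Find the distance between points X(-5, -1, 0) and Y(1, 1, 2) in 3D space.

d = √[(x₂-x₁)² + (y₂-y₁)² + (z₂-z₁)²]
  = √[6² + 2² + 2²]
  = √[36 + 4 + 4]
  = √44
  ≈ 6.633

6.633


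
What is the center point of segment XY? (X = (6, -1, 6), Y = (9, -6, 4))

M = ((x₁+x₂)/2, (y₁+y₂)/2, (z₁+z₂)/2)
  = ((6 + 9)/2, (-1 - 6)/2, (6 + 4)/2)
  = (15/2, -7/2, 10/2)
  = (7.5, -3.5, 5)

(7.5, -3.5, 5)


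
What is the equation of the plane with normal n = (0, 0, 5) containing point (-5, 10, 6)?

The plane through P with normal n = (a, b, c) satisfies n·(r - P) = 0,
i.e. ax + by + cz = a·x₀ + b·y₀ + c·z₀.
d = 0·(-5) + 0·10 + 5·6
  = 0 + 0 + 30
  = 30
Equation: 5z = 30

5z = 30


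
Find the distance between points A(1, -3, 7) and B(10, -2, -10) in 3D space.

d = √[(x₂-x₁)² + (y₂-y₁)² + (z₂-z₁)²]
  = √[9² + 1² + (-17)²]
  = √[81 + 1 + 289]
  = √371
  ≈ 19.26

19.26


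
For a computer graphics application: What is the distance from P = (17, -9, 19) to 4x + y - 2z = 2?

distance = |a·x₀ + b·y₀ + c·z₀ - d| / √(a² + b² + c²)
  = |4·17 + 1·(-9) + (-2)·19 - 2| / √(4² + 1² + (-2)²)
  = |68 - 9 - 38 - 2| / √(16 + 1 + 4)
  = |19| / √21
  = 19 / 4.583
  ≈ 4.146

4.146


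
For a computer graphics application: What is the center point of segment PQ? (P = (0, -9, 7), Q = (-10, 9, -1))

M = ((x₁+x₂)/2, (y₁+y₂)/2, (z₁+z₂)/2)
  = ((0 - 10)/2, (-9 + 9)/2, (7 - 1)/2)
  = (-10/2, 0/2, 6/2)
  = (-5, 0, 3)

(-5, 0, 3)


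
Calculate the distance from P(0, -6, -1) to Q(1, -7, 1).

d = √[(x₂-x₁)² + (y₂-y₁)² + (z₂-z₁)²]
  = √[1² + (-1)² + 2²]
  = √[1 + 1 + 4]
  = √6
  ≈ 2.449

2.449


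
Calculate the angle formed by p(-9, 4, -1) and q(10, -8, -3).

p·q = (-9)·10 + 4·(-8) + (-1)·(-3) = -90 - 32 + 3 = -119
|p| = √((-9)² + 4² + (-1)²) = √98 ≈ 9.899
|q| = √(10² + (-8)² + (-3)²) = √173 ≈ 13.15
cos θ = (p·q)/(|p||q|) = -119/(9.899·13.15) ≈ -0.9139
θ = arccos(-0.9139) ≈ 156.1°

156.1°


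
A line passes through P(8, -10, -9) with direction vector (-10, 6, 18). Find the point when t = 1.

P(t) = P + t·d
  = (8 + (-10)·1, -10 + 6·1, -9 + 18·1)
  = (8 - 10, -10 + 6, -9 + 18)
  = (-2, -4, 9)

(-2, -4, 9)


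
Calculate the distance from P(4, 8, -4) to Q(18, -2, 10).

d = √[(x₂-x₁)² + (y₂-y₁)² + (z₂-z₁)²]
  = √[14² + (-10)² + 14²]
  = √[196 + 100 + 196]
  = √492
  ≈ 22.18

22.18


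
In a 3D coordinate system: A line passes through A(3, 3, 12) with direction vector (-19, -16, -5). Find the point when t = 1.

P(t) = A + t·d
  = (3 + (-19)·1, 3 + (-16)·1, 12 + (-5)·1)
  = (3 - 19, 3 - 16, 12 - 5)
  = (-16, -13, 7)

(-16, -13, 7)


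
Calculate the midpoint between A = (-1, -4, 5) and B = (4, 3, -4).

M = ((x₁+x₂)/2, (y₁+y₂)/2, (z₁+z₂)/2)
  = ((-1 + 4)/2, (-4 + 3)/2, (5 - 4)/2)
  = (3/2, -1/2, 1/2)
  = (1.5, -0.5, 0.5)

(1.5, -0.5, 0.5)


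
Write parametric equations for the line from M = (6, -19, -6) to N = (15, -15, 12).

Direction vector d = N - M = (15 - 6, -15 + 19, 12 + 6) = (9, 4, 18)
Parametric form r = M + t·d:
x = 6 + 9t, y = -19 + 4t, z = -6 + 18t

x = 6 + 9t, y = -19 + 4t, z = -6 + 18t


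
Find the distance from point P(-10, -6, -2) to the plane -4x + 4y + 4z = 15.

distance = |a·x₀ + b·y₀ + c·z₀ - d| / √(a² + b² + c²)
  = |(-4)·(-10) + 4·(-6) + 4·(-2) - 15| / √((-4)² + 4² + 4²)
  = |40 - 24 - 8 - 15| / √(16 + 16 + 16)
  = |-7| / √48
  = 7 / 6.928
  ≈ 1.01

1.01


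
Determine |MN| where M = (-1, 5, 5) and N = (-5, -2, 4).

d = √[(x₂-x₁)² + (y₂-y₁)² + (z₂-z₁)²]
  = √[(-4)² + (-7)² + (-1)²]
  = √[16 + 49 + 1]
  = √66
  ≈ 8.124

8.124


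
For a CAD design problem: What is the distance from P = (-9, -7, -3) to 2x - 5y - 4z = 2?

distance = |a·x₀ + b·y₀ + c·z₀ - d| / √(a² + b² + c²)
  = |2·(-9) + (-5)·(-7) + (-4)·(-3) - 2| / √(2² + (-5)² + (-4)²)
  = |-18 + 35 + 12 - 2| / √(4 + 25 + 16)
  = |27| / √45
  = 27 / 6.708
  ≈ 4.025

4.025


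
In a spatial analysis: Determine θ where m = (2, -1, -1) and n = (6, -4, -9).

m·n = 2·6 + (-1)·(-4) + (-1)·(-9) = 12 + 4 + 9 = 25
|m| = √(2² + (-1)² + (-1)²) = √6 ≈ 2.449
|n| = √(6² + (-4)² + (-9)²) = √133 ≈ 11.53
cos θ = (m·n)/(|m||n|) = 25/(2.449·11.53) ≈ 0.885
θ = arccos(0.885) ≈ 27.75°

27.75°


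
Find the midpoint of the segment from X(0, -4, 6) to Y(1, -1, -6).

M = ((x₁+x₂)/2, (y₁+y₂)/2, (z₁+z₂)/2)
  = ((0 + 1)/2, (-4 - 1)/2, (6 - 6)/2)
  = (1/2, -5/2, 0/2)
  = (0.5, -2.5, 0)

(0.5, -2.5, 0)


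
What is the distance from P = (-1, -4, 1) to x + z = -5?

distance = |a·x₀ + b·y₀ + c·z₀ - d| / √(a² + b² + c²)
  = |1·(-1) + 0·(-4) + 1·1 - (-5)| / √(1² + 0² + 1²)
  = |-1 + 0 + 1 + 5| / √(1 + 0 + 1)
  = |5| / √2
  = 5 / 1.414
  ≈ 3.536

3.536


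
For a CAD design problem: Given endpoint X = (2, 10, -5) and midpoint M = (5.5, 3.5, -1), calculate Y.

Y = 2M - X
  = (2·5.5 - 2, 2·3.5 - 10, 2·(-1) - (-5))
  = (11 - 2, 7 - 10, -2 + 5)
  = (9, -3, 3)

(9, -3, 3)


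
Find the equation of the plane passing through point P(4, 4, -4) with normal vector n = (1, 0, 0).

The plane through P with normal n = (a, b, c) satisfies n·(r - P) = 0,
i.e. ax + by + cz = a·x₀ + b·y₀ + c·z₀.
d = 1·4 + 0·4 + 0·(-4)
  = 4 + 0 + 0
  = 4
Equation: x = 4

x = 4


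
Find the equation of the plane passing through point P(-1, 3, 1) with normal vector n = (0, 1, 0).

The plane through P with normal n = (a, b, c) satisfies n·(r - P) = 0,
i.e. ax + by + cz = a·x₀ + b·y₀ + c·z₀.
d = 0·(-1) + 1·3 + 0·1
  = 0 + 3 + 0
  = 3
Equation: y = 3

y = 3


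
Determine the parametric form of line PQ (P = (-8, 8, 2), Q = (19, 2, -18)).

Direction vector d = Q - P = (19 + 8, 2 - 8, -18 - 2) = (27, -6, -20)
Parametric form r = P + t·d:
x = -8 + 27t, y = 8 - 6t, z = 2 - 20t

x = -8 + 27t, y = 8 - 6t, z = 2 - 20t


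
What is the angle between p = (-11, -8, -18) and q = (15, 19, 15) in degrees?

p·q = (-11)·15 + (-8)·19 + (-18)·15 = -165 - 152 - 270 = -587
|p| = √((-11)² + (-8)² + (-18)²) = √509 ≈ 22.56
|q| = √(15² + 19² + 15²) = √811 ≈ 28.48
cos θ = (p·q)/(|p||q|) = -587/(22.56·28.48) ≈ -0.9136
θ = arccos(-0.9136) ≈ 156°

156°


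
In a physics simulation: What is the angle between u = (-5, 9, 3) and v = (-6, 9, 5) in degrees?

u·v = (-5)·(-6) + 9·9 + 3·5 = 30 + 81 + 15 = 126
|u| = √((-5)² + 9² + 3²) = √115 ≈ 10.72
|v| = √((-6)² + 9² + 5²) = √142 ≈ 11.92
cos θ = (u·v)/(|u||v|) = 126/(10.72·11.92) ≈ 0.986
θ = arccos(0.986) ≈ 9.598°

9.598°


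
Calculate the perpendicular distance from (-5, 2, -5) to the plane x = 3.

distance = |a·x₀ + b·y₀ + c·z₀ - d| / √(a² + b² + c²)
  = |1·(-5) + 0·2 + 0·(-5) - 3| / √(1² + 0² + 0²)
  = |-5 + 0 + 0 - 3| / √(1 + 0 + 0)
  = |-8| / √1
  = 8 / 1
  ≈ 8

8


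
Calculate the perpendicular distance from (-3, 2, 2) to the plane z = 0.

distance = |a·x₀ + b·y₀ + c·z₀ - d| / √(a² + b² + c²)
  = |0·(-3) + 0·2 + 1·2 - 0| / √(0² + 0² + 1²)
  = |0 + 0 + 2 + 0| / √(0 + 0 + 1)
  = |2| / √1
  = 2 / 1
  ≈ 2

2


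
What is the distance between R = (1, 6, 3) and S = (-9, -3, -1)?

d = √[(x₂-x₁)² + (y₂-y₁)² + (z₂-z₁)²]
  = √[(-10)² + (-9)² + (-4)²]
  = √[100 + 81 + 16]
  = √197
  ≈ 14.04

14.04


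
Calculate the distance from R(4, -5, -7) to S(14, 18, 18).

d = √[(x₂-x₁)² + (y₂-y₁)² + (z₂-z₁)²]
  = √[10² + 23² + 25²]
  = √[100 + 529 + 625]
  = √1254
  ≈ 35.41

35.41


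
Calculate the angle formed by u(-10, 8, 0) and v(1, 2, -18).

u·v = (-10)·1 + 8·2 + 0·(-18) = -10 + 16 + 0 = 6
|u| = √((-10)² + 8² + 0²) = √164 ≈ 12.81
|v| = √(1² + 2² + (-18)²) = √329 ≈ 18.14
cos θ = (u·v)/(|u||v|) = 6/(12.81·18.14) ≈ 0.02583
θ = arccos(0.02583) ≈ 88.52°

88.52°


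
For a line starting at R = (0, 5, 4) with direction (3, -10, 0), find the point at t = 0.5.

P(t) = R + t·d
  = (0 + 3·0.5, 5 + (-10)·0.5, 4 + 0·0.5)
  = (0 + 1.5, 5 - 5, 4 + 0)
  = (1.5, 0, 4)

(1.5, 0, 4)


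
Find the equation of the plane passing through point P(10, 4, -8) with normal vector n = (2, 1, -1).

The plane through P with normal n = (a, b, c) satisfies n·(r - P) = 0,
i.e. ax + by + cz = a·x₀ + b·y₀ + c·z₀.
d = 2·10 + 1·4 + (-1)·(-8)
  = 20 + 4 + 8
  = 32
Equation: 2x + y - z = 32

2x + y - z = 32


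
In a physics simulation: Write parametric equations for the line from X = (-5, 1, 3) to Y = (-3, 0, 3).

Direction vector d = Y - X = (-3 + 5, 0 - 1, 3 - 3) = (2, -1, 0)
Parametric form r = X + t·d:
x = -5 + 2t, y = 1 - t, z = 3

x = -5 + 2t, y = 1 - t, z = 3


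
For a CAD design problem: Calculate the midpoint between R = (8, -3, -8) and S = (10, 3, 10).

M = ((x₁+x₂)/2, (y₁+y₂)/2, (z₁+z₂)/2)
  = ((8 + 10)/2, (-3 + 3)/2, (-8 + 10)/2)
  = (18/2, 0/2, 2/2)
  = (9, 0, 1)

(9, 0, 1)


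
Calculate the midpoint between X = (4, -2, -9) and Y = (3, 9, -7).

M = ((x₁+x₂)/2, (y₁+y₂)/2, (z₁+z₂)/2)
  = ((4 + 3)/2, (-2 + 9)/2, (-9 - 7)/2)
  = (7/2, 7/2, -16/2)
  = (3.5, 3.5, -8)

(3.5, 3.5, -8)


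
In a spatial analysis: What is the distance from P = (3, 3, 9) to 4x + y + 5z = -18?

distance = |a·x₀ + b·y₀ + c·z₀ - d| / √(a² + b² + c²)
  = |4·3 + 1·3 + 5·9 - (-18)| / √(4² + 1² + 5²)
  = |12 + 3 + 45 + 18| / √(16 + 1 + 25)
  = |78| / √42
  = 78 / 6.481
  ≈ 12.04

12.04


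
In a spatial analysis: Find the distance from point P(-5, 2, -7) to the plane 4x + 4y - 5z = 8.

distance = |a·x₀ + b·y₀ + c·z₀ - d| / √(a² + b² + c²)
  = |4·(-5) + 4·2 + (-5)·(-7) - 8| / √(4² + 4² + (-5)²)
  = |-20 + 8 + 35 - 8| / √(16 + 16 + 25)
  = |15| / √57
  = 15 / 7.55
  ≈ 1.987

1.987


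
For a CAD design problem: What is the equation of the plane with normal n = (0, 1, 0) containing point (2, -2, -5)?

The plane through P with normal n = (a, b, c) satisfies n·(r - P) = 0,
i.e. ax + by + cz = a·x₀ + b·y₀ + c·z₀.
d = 0·2 + 1·(-2) + 0·(-5)
  = 0 - 2 + 0
  = -2
Equation: y = -2

y = -2


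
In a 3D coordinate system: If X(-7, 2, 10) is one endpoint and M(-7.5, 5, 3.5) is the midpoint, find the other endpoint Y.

Y = 2M - X
  = (2·(-7.5) - (-7), 2·5 - 2, 2·3.5 - 10)
  = (-15 + 7, 10 - 2, 7 - 10)
  = (-8, 8, -3)

(-8, 8, -3)


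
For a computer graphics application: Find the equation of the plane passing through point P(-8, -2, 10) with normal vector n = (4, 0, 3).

The plane through P with normal n = (a, b, c) satisfies n·(r - P) = 0,
i.e. ax + by + cz = a·x₀ + b·y₀ + c·z₀.
d = 4·(-8) + 0·(-2) + 3·10
  = -32 + 0 + 30
  = -2
Equation: 4x + 3z = -2

4x + 3z = -2


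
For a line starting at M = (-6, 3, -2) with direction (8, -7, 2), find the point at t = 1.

P(t) = M + t·d
  = (-6 + 8·1, 3 + (-7)·1, -2 + 2·1)
  = (-6 + 8, 3 - 7, -2 + 2)
  = (2, -4, 0)

(2, -4, 0)


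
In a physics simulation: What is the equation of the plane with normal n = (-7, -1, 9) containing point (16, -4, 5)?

The plane through P with normal n = (a, b, c) satisfies n·(r - P) = 0,
i.e. ax + by + cz = a·x₀ + b·y₀ + c·z₀.
d = (-7)·16 + (-1)·(-4) + 9·5
  = -112 + 4 + 45
  = -63
Equation: -7x - y + 9z = -63

-7x - y + 9z = -63


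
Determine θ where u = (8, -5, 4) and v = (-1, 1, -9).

u·v = 8·(-1) + (-5)·1 + 4·(-9) = -8 - 5 - 36 = -49
|u| = √(8² + (-5)² + 4²) = √105 ≈ 10.25
|v| = √((-1)² + 1² + (-9)²) = √83 ≈ 9.11
cos θ = (u·v)/(|u||v|) = -49/(10.25·9.11) ≈ -0.5249
θ = arccos(-0.5249) ≈ 121.7°

121.7°


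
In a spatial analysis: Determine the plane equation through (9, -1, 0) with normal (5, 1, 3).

The plane through P with normal n = (a, b, c) satisfies n·(r - P) = 0,
i.e. ax + by + cz = a·x₀ + b·y₀ + c·z₀.
d = 5·9 + 1·(-1) + 3·0
  = 45 - 1 + 0
  = 44
Equation: 5x + y + 3z = 44

5x + y + 3z = 44


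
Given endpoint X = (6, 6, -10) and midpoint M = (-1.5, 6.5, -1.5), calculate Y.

Y = 2M - X
  = (2·(-1.5) - 6, 2·6.5 - 6, 2·(-1.5) - (-10))
  = (-3 - 6, 13 - 6, -3 + 10)
  = (-9, 7, 7)

(-9, 7, 7)


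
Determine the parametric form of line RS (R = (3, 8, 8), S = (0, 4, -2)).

Direction vector d = S - R = (0 - 3, 4 - 8, -2 - 8) = (-3, -4, -10)
Parametric form r = R + t·d:
x = 3 - 3t, y = 8 - 4t, z = 8 - 10t

x = 3 - 3t, y = 8 - 4t, z = 8 - 10t


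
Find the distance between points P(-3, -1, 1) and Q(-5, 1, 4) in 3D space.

d = √[(x₂-x₁)² + (y₂-y₁)² + (z₂-z₁)²]
  = √[(-2)² + 2² + 3²]
  = √[4 + 4 + 9]
  = √17
  ≈ 4.123

4.123


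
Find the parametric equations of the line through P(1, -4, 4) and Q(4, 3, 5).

Direction vector d = Q - P = (4 - 1, 3 + 4, 5 - 4) = (3, 7, 1)
Parametric form r = P + t·d:
x = 1 + 3t, y = -4 + 7t, z = 4 + t

x = 1 + 3t, y = -4 + 7t, z = 4 + t


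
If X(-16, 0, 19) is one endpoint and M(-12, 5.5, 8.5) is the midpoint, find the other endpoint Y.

Y = 2M - X
  = (2·(-12) - (-16), 2·5.5 - 0, 2·8.5 - 19)
  = (-24 + 16, 11 + 0, 17 - 19)
  = (-8, 11, -2)

(-8, 11, -2)


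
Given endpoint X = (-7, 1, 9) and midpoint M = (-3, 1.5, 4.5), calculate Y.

Y = 2M - X
  = (2·(-3) - (-7), 2·1.5 - 1, 2·4.5 - 9)
  = (-6 + 7, 3 - 1, 9 - 9)
  = (1, 2, 0)

(1, 2, 0)


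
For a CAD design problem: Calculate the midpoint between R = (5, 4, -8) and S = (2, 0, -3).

M = ((x₁+x₂)/2, (y₁+y₂)/2, (z₁+z₂)/2)
  = ((5 + 2)/2, (4 + 0)/2, (-8 - 3)/2)
  = (7/2, 4/2, -11/2)
  = (3.5, 2, -5.5)

(3.5, 2, -5.5)


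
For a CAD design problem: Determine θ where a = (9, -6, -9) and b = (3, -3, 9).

a·b = 9·3 + (-6)·(-3) + (-9)·9 = 27 + 18 - 81 = -36
|a| = √(9² + (-6)² + (-9)²) = √198 ≈ 14.07
|b| = √(3² + (-3)² + 9²) = √99 ≈ 9.95
cos θ = (a·b)/(|a||b|) = -36/(14.07·9.95) ≈ -0.2571
θ = arccos(-0.2571) ≈ 104.9°

104.9°


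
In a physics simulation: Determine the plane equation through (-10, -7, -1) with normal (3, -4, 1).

The plane through P with normal n = (a, b, c) satisfies n·(r - P) = 0,
i.e. ax + by + cz = a·x₀ + b·y₀ + c·z₀.
d = 3·(-10) + (-4)·(-7) + 1·(-1)
  = -30 + 28 - 1
  = -3
Equation: 3x - 4y + z = -3

3x - 4y + z = -3


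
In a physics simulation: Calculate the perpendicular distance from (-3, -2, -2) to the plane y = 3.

distance = |a·x₀ + b·y₀ + c·z₀ - d| / √(a² + b² + c²)
  = |0·(-3) + 1·(-2) + 0·(-2) - 3| / √(0² + 1² + 0²)
  = |0 - 2 + 0 - 3| / √(0 + 1 + 0)
  = |-5| / √1
  = 5 / 1
  ≈ 5

5


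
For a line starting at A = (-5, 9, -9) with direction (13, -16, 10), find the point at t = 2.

P(t) = A + t·d
  = (-5 + 13·2, 9 + (-16)·2, -9 + 10·2)
  = (-5 + 26, 9 - 32, -9 + 20)
  = (21, -23, 11)

(21, -23, 11)


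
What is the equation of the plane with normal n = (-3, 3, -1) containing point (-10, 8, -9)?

The plane through P with normal n = (a, b, c) satisfies n·(r - P) = 0,
i.e. ax + by + cz = a·x₀ + b·y₀ + c·z₀.
d = (-3)·(-10) + 3·8 + (-1)·(-9)
  = 30 + 24 + 9
  = 63
Equation: -3x + 3y - z = 63

-3x + 3y - z = 63


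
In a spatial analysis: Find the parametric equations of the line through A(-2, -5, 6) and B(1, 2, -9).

Direction vector d = B - A = (1 + 2, 2 + 5, -9 - 6) = (3, 7, -15)
Parametric form r = A + t·d:
x = -2 + 3t, y = -5 + 7t, z = 6 - 15t

x = -2 + 3t, y = -5 + 7t, z = 6 - 15t


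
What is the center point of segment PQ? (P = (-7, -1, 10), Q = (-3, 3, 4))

M = ((x₁+x₂)/2, (y₁+y₂)/2, (z₁+z₂)/2)
  = ((-7 - 3)/2, (-1 + 3)/2, (10 + 4)/2)
  = (-10/2, 2/2, 14/2)
  = (-5, 1, 7)

(-5, 1, 7)


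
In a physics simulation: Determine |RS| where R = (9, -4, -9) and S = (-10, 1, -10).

d = √[(x₂-x₁)² + (y₂-y₁)² + (z₂-z₁)²]
  = √[(-19)² + 5² + (-1)²]
  = √[361 + 25 + 1]
  = √387
  ≈ 19.67

19.67


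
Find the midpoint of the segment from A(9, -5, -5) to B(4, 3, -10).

M = ((x₁+x₂)/2, (y₁+y₂)/2, (z₁+z₂)/2)
  = ((9 + 4)/2, (-5 + 3)/2, (-5 - 10)/2)
  = (13/2, -2/2, -15/2)
  = (6.5, -1, -7.5)

(6.5, -1, -7.5)


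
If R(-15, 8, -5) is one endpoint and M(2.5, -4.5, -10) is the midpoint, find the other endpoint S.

S = 2M - R
  = (2·2.5 - (-15), 2·(-4.5) - 8, 2·(-10) - (-5))
  = (5 + 15, -9 - 8, -20 + 5)
  = (20, -17, -15)

(20, -17, -15)


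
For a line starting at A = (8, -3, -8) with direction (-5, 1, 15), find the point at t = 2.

P(t) = A + t·d
  = (8 + (-5)·2, -3 + 1·2, -8 + 15·2)
  = (8 - 10, -3 + 2, -8 + 30)
  = (-2, -1, 22)

(-2, -1, 22)


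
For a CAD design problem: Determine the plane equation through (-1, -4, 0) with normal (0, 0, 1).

The plane through P with normal n = (a, b, c) satisfies n·(r - P) = 0,
i.e. ax + by + cz = a·x₀ + b·y₀ + c·z₀.
d = 0·(-1) + 0·(-4) + 1·0
  = 0 + 0 + 0
  = 0
Equation: z = 0

z = 0


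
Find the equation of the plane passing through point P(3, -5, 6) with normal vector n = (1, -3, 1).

The plane through P with normal n = (a, b, c) satisfies n·(r - P) = 0,
i.e. ax + by + cz = a·x₀ + b·y₀ + c·z₀.
d = 1·3 + (-3)·(-5) + 1·6
  = 3 + 15 + 6
  = 24
Equation: x - 3y + z = 24

x - 3y + z = 24


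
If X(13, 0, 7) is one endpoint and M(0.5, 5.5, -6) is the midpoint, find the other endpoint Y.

Y = 2M - X
  = (2·0.5 - 13, 2·5.5 - 0, 2·(-6) - 7)
  = (1 - 13, 11 + 0, -12 - 7)
  = (-12, 11, -19)

(-12, 11, -19)


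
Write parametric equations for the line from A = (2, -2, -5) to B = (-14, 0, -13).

Direction vector d = B - A = (-14 - 2, 0 + 2, -13 + 5) = (-16, 2, -8)
Parametric form r = A + t·d:
x = 2 - 16t, y = -2 + 2t, z = -5 - 8t

x = 2 - 16t, y = -2 + 2t, z = -5 - 8t


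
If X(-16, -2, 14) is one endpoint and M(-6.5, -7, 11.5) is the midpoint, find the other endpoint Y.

Y = 2M - X
  = (2·(-6.5) - (-16), 2·(-7) - (-2), 2·11.5 - 14)
  = (-13 + 16, -14 + 2, 23 - 14)
  = (3, -12, 9)

(3, -12, 9)


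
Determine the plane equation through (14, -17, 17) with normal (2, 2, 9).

The plane through P with normal n = (a, b, c) satisfies n·(r - P) = 0,
i.e. ax + by + cz = a·x₀ + b·y₀ + c·z₀.
d = 2·14 + 2·(-17) + 9·17
  = 28 - 34 + 153
  = 147
Equation: 2x + 2y + 9z = 147

2x + 2y + 9z = 147


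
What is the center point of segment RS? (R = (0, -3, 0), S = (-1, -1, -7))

M = ((x₁+x₂)/2, (y₁+y₂)/2, (z₁+z₂)/2)
  = ((0 - 1)/2, (-3 - 1)/2, (0 - 7)/2)
  = (-1/2, -4/2, -7/2)
  = (-0.5, -2, -3.5)

(-0.5, -2, -3.5)


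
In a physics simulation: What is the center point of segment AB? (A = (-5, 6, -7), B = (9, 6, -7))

M = ((x₁+x₂)/2, (y₁+y₂)/2, (z₁+z₂)/2)
  = ((-5 + 9)/2, (6 + 6)/2, (-7 - 7)/2)
  = (4/2, 12/2, -14/2)
  = (2, 6, -7)

(2, 6, -7)


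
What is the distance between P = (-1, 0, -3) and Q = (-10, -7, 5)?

d = √[(x₂-x₁)² + (y₂-y₁)² + (z₂-z₁)²]
  = √[(-9)² + (-7)² + 8²]
  = √[81 + 49 + 64]
  = √194
  ≈ 13.93

13.93


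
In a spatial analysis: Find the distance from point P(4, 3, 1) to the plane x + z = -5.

distance = |a·x₀ + b·y₀ + c·z₀ - d| / √(a² + b² + c²)
  = |1·4 + 0·3 + 1·1 - (-5)| / √(1² + 0² + 1²)
  = |4 + 0 + 1 + 5| / √(1 + 0 + 1)
  = |10| / √2
  = 10 / 1.414
  ≈ 7.071

7.071


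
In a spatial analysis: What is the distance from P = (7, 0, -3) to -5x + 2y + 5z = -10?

distance = |a·x₀ + b·y₀ + c·z₀ - d| / √(a² + b² + c²)
  = |(-5)·7 + 2·0 + 5·(-3) - (-10)| / √((-5)² + 2² + 5²)
  = |-35 + 0 - 15 + 10| / √(25 + 4 + 25)
  = |-40| / √54
  = 40 / 7.348
  ≈ 5.443

5.443


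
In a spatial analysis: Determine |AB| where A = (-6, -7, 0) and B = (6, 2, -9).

d = √[(x₂-x₁)² + (y₂-y₁)² + (z₂-z₁)²]
  = √[12² + 9² + (-9)²]
  = √[144 + 81 + 81]
  = √306
  ≈ 17.49

17.49


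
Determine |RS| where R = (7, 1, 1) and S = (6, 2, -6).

d = √[(x₂-x₁)² + (y₂-y₁)² + (z₂-z₁)²]
  = √[(-1)² + 1² + (-7)²]
  = √[1 + 1 + 49]
  = √51
  ≈ 7.141

7.141


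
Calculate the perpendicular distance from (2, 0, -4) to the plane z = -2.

distance = |a·x₀ + b·y₀ + c·z₀ - d| / √(a² + b² + c²)
  = |0·2 + 0·0 + 1·(-4) - (-2)| / √(0² + 0² + 1²)
  = |0 + 0 - 4 + 2| / √(0 + 0 + 1)
  = |-2| / √1
  = 2 / 1
  ≈ 2

2


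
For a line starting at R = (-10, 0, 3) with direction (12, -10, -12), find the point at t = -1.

P(t) = R + t·d
  = (-10 + 12·(-1), 0 + (-10)·(-1), 3 + (-12)·(-1))
  = (-10 - 12, 0 + 10, 3 + 12)
  = (-22, 10, 15)

(-22, 10, 15)


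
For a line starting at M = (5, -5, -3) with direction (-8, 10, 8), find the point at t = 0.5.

P(t) = M + t·d
  = (5 + (-8)·0.5, -5 + 10·0.5, -3 + 8·0.5)
  = (5 - 4, -5 + 5, -3 + 4)
  = (1, 0, 1)

(1, 0, 1)


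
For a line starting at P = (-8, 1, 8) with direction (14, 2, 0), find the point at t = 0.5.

P(t) = P + t·d
  = (-8 + 14·0.5, 1 + 2·0.5, 8 + 0·0.5)
  = (-8 + 7, 1 + 1, 8 + 0)
  = (-1, 2, 8)

(-1, 2, 8)


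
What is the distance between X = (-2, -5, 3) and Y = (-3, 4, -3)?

d = √[(x₂-x₁)² + (y₂-y₁)² + (z₂-z₁)²]
  = √[(-1)² + 9² + (-6)²]
  = √[1 + 81 + 36]
  = √118
  ≈ 10.86

10.86


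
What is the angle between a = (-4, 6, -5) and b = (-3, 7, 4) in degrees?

a·b = (-4)·(-3) + 6·7 + (-5)·4 = 12 + 42 - 20 = 34
|a| = √((-4)² + 6² + (-5)²) = √77 ≈ 8.775
|b| = √((-3)² + 7² + 4²) = √74 ≈ 8.602
cos θ = (a·b)/(|a||b|) = 34/(8.775·8.602) ≈ 0.4504
θ = arccos(0.4504) ≈ 63.23°

63.23°


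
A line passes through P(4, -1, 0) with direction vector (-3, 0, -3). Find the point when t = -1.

P(t) = P + t·d
  = (4 + (-3)·(-1), -1 + 0·(-1), 0 + (-3)·(-1))
  = (4 + 3, -1 + 0, 0 + 3)
  = (7, -1, 3)

(7, -1, 3)


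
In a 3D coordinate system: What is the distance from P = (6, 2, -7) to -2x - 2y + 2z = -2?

distance = |a·x₀ + b·y₀ + c·z₀ - d| / √(a² + b² + c²)
  = |(-2)·6 + (-2)·2 + 2·(-7) - (-2)| / √((-2)² + (-2)² + 2²)
  = |-12 - 4 - 14 + 2| / √(4 + 4 + 4)
  = |-28| / √12
  = 28 / 3.464
  ≈ 8.083

8.083


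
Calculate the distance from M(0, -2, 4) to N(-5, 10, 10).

d = √[(x₂-x₁)² + (y₂-y₁)² + (z₂-z₁)²]
  = √[(-5)² + 12² + 6²]
  = √[25 + 144 + 36]
  = √205
  ≈ 14.32

14.32


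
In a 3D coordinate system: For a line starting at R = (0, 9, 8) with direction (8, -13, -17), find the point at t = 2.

P(t) = R + t·d
  = (0 + 8·2, 9 + (-13)·2, 8 + (-17)·2)
  = (0 + 16, 9 - 26, 8 - 34)
  = (16, -17, -26)

(16, -17, -26)


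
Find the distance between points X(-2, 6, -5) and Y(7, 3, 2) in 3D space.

d = √[(x₂-x₁)² + (y₂-y₁)² + (z₂-z₁)²]
  = √[9² + (-3)² + 7²]
  = √[81 + 9 + 49]
  = √139
  ≈ 11.79

11.79


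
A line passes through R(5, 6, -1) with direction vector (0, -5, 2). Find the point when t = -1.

P(t) = R + t·d
  = (5 + 0·(-1), 6 + (-5)·(-1), -1 + 2·(-1))
  = (5 + 0, 6 + 5, -1 - 2)
  = (5, 11, -3)

(5, 11, -3)


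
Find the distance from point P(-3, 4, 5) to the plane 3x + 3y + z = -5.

distance = |a·x₀ + b·y₀ + c·z₀ - d| / √(a² + b² + c²)
  = |3·(-3) + 3·4 + 1·5 - (-5)| / √(3² + 3² + 1²)
  = |-9 + 12 + 5 + 5| / √(9 + 9 + 1)
  = |13| / √19
  = 13 / 4.359
  ≈ 2.982

2.982


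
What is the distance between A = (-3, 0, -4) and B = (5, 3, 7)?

d = √[(x₂-x₁)² + (y₂-y₁)² + (z₂-z₁)²]
  = √[8² + 3² + 11²]
  = √[64 + 9 + 121]
  = √194
  ≈ 13.93

13.93


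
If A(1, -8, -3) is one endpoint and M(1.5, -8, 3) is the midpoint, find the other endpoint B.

B = 2M - A
  = (2·1.5 - 1, 2·(-8) - (-8), 2·3 - (-3))
  = (3 - 1, -16 + 8, 6 + 3)
  = (2, -8, 9)

(2, -8, 9)


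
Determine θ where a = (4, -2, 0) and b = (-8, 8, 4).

a·b = 4·(-8) + (-2)·8 + 0·4 = -32 - 16 + 0 = -48
|a| = √(4² + (-2)² + 0²) = √20 ≈ 4.472
|b| = √((-8)² + 8² + 4²) = √144 ≈ 12
cos θ = (a·b)/(|a||b|) = -48/(4.472·12) ≈ -0.8944
θ = arccos(-0.8944) ≈ 153.4°

153.4°


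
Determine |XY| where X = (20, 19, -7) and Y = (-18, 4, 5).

d = √[(x₂-x₁)² + (y₂-y₁)² + (z₂-z₁)²]
  = √[(-38)² + (-15)² + 12²]
  = √[1444 + 225 + 144]
  = √1813
  ≈ 42.58

42.58


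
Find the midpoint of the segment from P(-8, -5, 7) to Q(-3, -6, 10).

M = ((x₁+x₂)/2, (y₁+y₂)/2, (z₁+z₂)/2)
  = ((-8 - 3)/2, (-5 - 6)/2, (7 + 10)/2)
  = (-11/2, -11/2, 17/2)
  = (-5.5, -5.5, 8.5)

(-5.5, -5.5, 8.5)


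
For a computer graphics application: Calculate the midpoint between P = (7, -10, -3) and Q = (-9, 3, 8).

M = ((x₁+x₂)/2, (y₁+y₂)/2, (z₁+z₂)/2)
  = ((7 - 9)/2, (-10 + 3)/2, (-3 + 8)/2)
  = (-2/2, -7/2, 5/2)
  = (-1, -3.5, 2.5)

(-1, -3.5, 2.5)


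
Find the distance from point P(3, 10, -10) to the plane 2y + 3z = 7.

distance = |a·x₀ + b·y₀ + c·z₀ - d| / √(a² + b² + c²)
  = |0·3 + 2·10 + 3·(-10) - 7| / √(0² + 2² + 3²)
  = |0 + 20 - 30 - 7| / √(0 + 4 + 9)
  = |-17| / √13
  = 17 / 3.606
  ≈ 4.715

4.715


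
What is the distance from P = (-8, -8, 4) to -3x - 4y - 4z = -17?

distance = |a·x₀ + b·y₀ + c·z₀ - d| / √(a² + b² + c²)
  = |(-3)·(-8) + (-4)·(-8) + (-4)·4 - (-17)| / √((-3)² + (-4)² + (-4)²)
  = |24 + 32 - 16 + 17| / √(9 + 16 + 16)
  = |57| / √41
  = 57 / 6.403
  ≈ 8.902

8.902


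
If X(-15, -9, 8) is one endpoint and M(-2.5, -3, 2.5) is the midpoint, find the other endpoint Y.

Y = 2M - X
  = (2·(-2.5) - (-15), 2·(-3) - (-9), 2·2.5 - 8)
  = (-5 + 15, -6 + 9, 5 - 8)
  = (10, 3, -3)

(10, 3, -3)


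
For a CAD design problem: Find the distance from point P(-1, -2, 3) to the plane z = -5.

distance = |a·x₀ + b·y₀ + c·z₀ - d| / √(a² + b² + c²)
  = |0·(-1) + 0·(-2) + 1·3 - (-5)| / √(0² + 0² + 1²)
  = |0 + 0 + 3 + 5| / √(0 + 0 + 1)
  = |8| / √1
  = 8 / 1
  ≈ 8

8


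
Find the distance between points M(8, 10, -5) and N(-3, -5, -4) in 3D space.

d = √[(x₂-x₁)² + (y₂-y₁)² + (z₂-z₁)²]
  = √[(-11)² + (-15)² + 1²]
  = √[121 + 225 + 1]
  = √347
  ≈ 18.63

18.63


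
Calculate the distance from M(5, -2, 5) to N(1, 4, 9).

d = √[(x₂-x₁)² + (y₂-y₁)² + (z₂-z₁)²]
  = √[(-4)² + 6² + 4²]
  = √[16 + 36 + 16]
  = √68
  ≈ 8.246

8.246


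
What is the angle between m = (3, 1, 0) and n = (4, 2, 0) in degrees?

m·n = 3·4 + 1·2 + 0·0 = 12 + 2 + 0 = 14
|m| = √(3² + 1² + 0²) = √10 ≈ 3.162
|n| = √(4² + 2² + 0²) = √20 ≈ 4.472
cos θ = (m·n)/(|m||n|) = 14/(3.162·4.472) ≈ 0.9899
θ = arccos(0.9899) ≈ 8.13°

8.13°


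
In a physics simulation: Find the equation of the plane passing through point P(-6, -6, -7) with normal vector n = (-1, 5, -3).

The plane through P with normal n = (a, b, c) satisfies n·(r - P) = 0,
i.e. ax + by + cz = a·x₀ + b·y₀ + c·z₀.
d = (-1)·(-6) + 5·(-6) + (-3)·(-7)
  = 6 - 30 + 21
  = -3
Equation: -x + 5y - 3z = -3

-x + 5y - 3z = -3


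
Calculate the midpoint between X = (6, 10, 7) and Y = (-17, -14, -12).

M = ((x₁+x₂)/2, (y₁+y₂)/2, (z₁+z₂)/2)
  = ((6 - 17)/2, (10 - 14)/2, (7 - 12)/2)
  = (-11/2, -4/2, -5/2)
  = (-5.5, -2, -2.5)

(-5.5, -2, -2.5)


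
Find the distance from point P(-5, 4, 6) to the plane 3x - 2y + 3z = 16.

distance = |a·x₀ + b·y₀ + c·z₀ - d| / √(a² + b² + c²)
  = |3·(-5) + (-2)·4 + 3·6 - 16| / √(3² + (-2)² + 3²)
  = |-15 - 8 + 18 - 16| / √(9 + 4 + 9)
  = |-21| / √22
  = 21 / 4.69
  ≈ 4.477

4.477


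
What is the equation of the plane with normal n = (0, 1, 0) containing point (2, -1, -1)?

The plane through P with normal n = (a, b, c) satisfies n·(r - P) = 0,
i.e. ax + by + cz = a·x₀ + b·y₀ + c·z₀.
d = 0·2 + 1·(-1) + 0·(-1)
  = 0 - 1 + 0
  = -1
Equation: y = -1

y = -1


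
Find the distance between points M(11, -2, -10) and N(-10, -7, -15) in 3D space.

d = √[(x₂-x₁)² + (y₂-y₁)² + (z₂-z₁)²]
  = √[(-21)² + (-5)² + (-5)²]
  = √[441 + 25 + 25]
  = √491
  ≈ 22.16

22.16


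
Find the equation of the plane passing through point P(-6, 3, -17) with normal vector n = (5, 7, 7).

The plane through P with normal n = (a, b, c) satisfies n·(r - P) = 0,
i.e. ax + by + cz = a·x₀ + b·y₀ + c·z₀.
d = 5·(-6) + 7·3 + 7·(-17)
  = -30 + 21 - 119
  = -128
Equation: 5x + 7y + 7z = -128

5x + 7y + 7z = -128


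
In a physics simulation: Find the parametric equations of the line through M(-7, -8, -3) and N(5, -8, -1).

Direction vector d = N - M = (5 + 7, -8 + 8, -1 + 3) = (12, 0, 2)
Parametric form r = M + t·d:
x = -7 + 12t, y = -8, z = -3 + 2t

x = -7 + 12t, y = -8, z = -3 + 2t


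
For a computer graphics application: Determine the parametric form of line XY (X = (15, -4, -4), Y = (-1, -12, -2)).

Direction vector d = Y - X = (-1 - 15, -12 + 4, -2 + 4) = (-16, -8, 2)
Parametric form r = X + t·d:
x = 15 - 16t, y = -4 - 8t, z = -4 + 2t

x = 15 - 16t, y = -4 - 8t, z = -4 + 2t


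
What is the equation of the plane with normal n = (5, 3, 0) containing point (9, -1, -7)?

The plane through P with normal n = (a, b, c) satisfies n·(r - P) = 0,
i.e. ax + by + cz = a·x₀ + b·y₀ + c·z₀.
d = 5·9 + 3·(-1) + 0·(-7)
  = 45 - 3 + 0
  = 42
Equation: 5x + 3y = 42

5x + 3y = 42


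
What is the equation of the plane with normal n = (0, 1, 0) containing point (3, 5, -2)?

The plane through P with normal n = (a, b, c) satisfies n·(r - P) = 0,
i.e. ax + by + cz = a·x₀ + b·y₀ + c·z₀.
d = 0·3 + 1·5 + 0·(-2)
  = 0 + 5 + 0
  = 5
Equation: y = 5

y = 5
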